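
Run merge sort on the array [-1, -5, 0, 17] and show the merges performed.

Divide and conquer:
  Merge [-1] + [-5] -> [-5, -1]
  Merge [0] + [17] -> [0, 17]
  Merge [-5, -1] + [0, 17] -> [-5, -1, 0, 17]


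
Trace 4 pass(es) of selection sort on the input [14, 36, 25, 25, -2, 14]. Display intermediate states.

Pass 1: Select minimum -2 at index 4, swap -> [-2, 36, 25, 25, 14, 14]
Pass 2: Select minimum 14 at index 4, swap -> [-2, 14, 25, 25, 36, 14]
Pass 3: Select minimum 14 at index 5, swap -> [-2, 14, 14, 25, 36, 25]
Pass 4: Select minimum 25 at index 3, swap -> [-2, 14, 14, 25, 36, 25]


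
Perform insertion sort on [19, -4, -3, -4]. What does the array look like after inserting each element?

First element 19 is already 'sorted'
Insert -4: shifted 1 elements -> [-4, 19, -3, -4]
Insert -3: shifted 1 elements -> [-4, -3, 19, -4]
Insert -4: shifted 2 elements -> [-4, -4, -3, 19]


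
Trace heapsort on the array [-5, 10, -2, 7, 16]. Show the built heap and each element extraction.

Build heap: [16, 10, -2, 7, -5]
Extract 16: [10, 7, -2, -5, 16]
Extract 10: [7, -5, -2, 10, 16]
Extract 7: [-2, -5, 7, 10, 16]
Extract -2: [-5, -2, 7, 10, 16]


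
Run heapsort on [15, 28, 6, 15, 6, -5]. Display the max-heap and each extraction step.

Build heap: [28, 15, 6, 15, 6, -5]
Extract 28: [15, 15, 6, -5, 6, 28]
Extract 15: [15, 6, 6, -5, 15, 28]
Extract 15: [6, -5, 6, 15, 15, 28]
Extract 6: [6, -5, 6, 15, 15, 28]
Extract 6: [-5, 6, 6, 15, 15, 28]


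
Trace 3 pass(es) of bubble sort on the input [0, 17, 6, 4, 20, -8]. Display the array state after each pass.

After pass 1: [0, 6, 4, 17, -8, 20] (3 swaps)
After pass 2: [0, 4, 6, -8, 17, 20] (2 swaps)
After pass 3: [0, 4, -8, 6, 17, 20] (1 swaps)
Total swaps: 6


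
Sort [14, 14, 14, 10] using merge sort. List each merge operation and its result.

Divide and conquer:
  Merge [14] + [14] -> [14, 14]
  Merge [14] + [10] -> [10, 14]
  Merge [14, 14] + [10, 14] -> [10, 14, 14, 14]


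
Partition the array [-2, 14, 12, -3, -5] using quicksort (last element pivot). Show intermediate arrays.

Partition 1: pivot=-5 at index 0 -> [-5, 14, 12, -3, -2]
Partition 2: pivot=-2 at index 2 -> [-5, -3, -2, 14, 12]
Partition 3: pivot=12 at index 3 -> [-5, -3, -2, 12, 14]


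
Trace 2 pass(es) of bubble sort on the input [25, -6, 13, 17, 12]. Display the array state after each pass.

After pass 1: [-6, 13, 17, 12, 25] (4 swaps)
After pass 2: [-6, 13, 12, 17, 25] (1 swaps)
Total swaps: 5


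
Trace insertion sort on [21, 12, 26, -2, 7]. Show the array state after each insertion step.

First element 21 is already 'sorted'
Insert 12: shifted 1 elements -> [12, 21, 26, -2, 7]
Insert 26: shifted 0 elements -> [12, 21, 26, -2, 7]
Insert -2: shifted 3 elements -> [-2, 12, 21, 26, 7]
Insert 7: shifted 3 elements -> [-2, 7, 12, 21, 26]


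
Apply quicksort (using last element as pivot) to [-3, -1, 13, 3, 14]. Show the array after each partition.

Partition 1: pivot=14 at index 4 -> [-3, -1, 13, 3, 14]
Partition 2: pivot=3 at index 2 -> [-3, -1, 3, 13, 14]
Partition 3: pivot=-1 at index 1 -> [-3, -1, 3, 13, 14]


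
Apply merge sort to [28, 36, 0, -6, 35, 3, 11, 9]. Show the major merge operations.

Divide and conquer:
  Merge [28] + [36] -> [28, 36]
  Merge [0] + [-6] -> [-6, 0]
  Merge [28, 36] + [-6, 0] -> [-6, 0, 28, 36]
  Merge [35] + [3] -> [3, 35]
  Merge [11] + [9] -> [9, 11]
  Merge [3, 35] + [9, 11] -> [3, 9, 11, 35]
  Merge [-6, 0, 28, 36] + [3, 9, 11, 35] -> [-6, 0, 3, 9, 11, 28, 35, 36]


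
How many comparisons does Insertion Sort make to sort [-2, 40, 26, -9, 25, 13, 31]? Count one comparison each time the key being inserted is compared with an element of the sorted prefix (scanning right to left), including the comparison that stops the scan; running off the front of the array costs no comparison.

Insert 40: -2 <= 40 (stop) = 1 comparison(s) -> [-2, 40, 26, -9, 25, 13, 31]
Insert 26: 40 > 26 (shift), -2 <= 26 (stop) = 2 comparison(s) -> [-2, 26, 40, -9, 25, 13, 31]
Insert -9: 40 > -9 (shift), 26 > -9 (shift), -2 > -9 (shift), reached front = 3 comparison(s) -> [-9, -2, 26, 40, 25, 13, 31]
Insert 25: 40 > 25 (shift), 26 > 25 (shift), -2 <= 25 (stop) = 3 comparison(s) -> [-9, -2, 25, 26, 40, 13, 31]
Insert 13: 40 > 13 (shift), 26 > 13 (shift), 25 > 13 (shift), -2 <= 13 (stop) = 4 comparison(s) -> [-9, -2, 13, 25, 26, 40, 31]
Insert 31: 40 > 31 (shift), 26 <= 31 (stop) = 2 comparison(s) -> [-9, -2, 13, 25, 26, 31, 40]
Total comparisons: 1 + 2 + 3 + 3 + 4 + 2 = 15


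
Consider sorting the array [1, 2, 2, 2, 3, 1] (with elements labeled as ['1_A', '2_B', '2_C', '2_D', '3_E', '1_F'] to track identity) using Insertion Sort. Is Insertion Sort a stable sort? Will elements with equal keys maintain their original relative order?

Trace Insertion Sort on the labeled array (the key is the number; the letter only tracks identity):
  Insert 2_B at index 1: [1_A, 2_B, 2_C, 2_D, 3_E, 1_F]
  Insert 2_C at index 2: [1_A, 2_B, 2_C, 2_D, 3_E, 1_F]
  Insert 2_D at index 3: [1_A, 2_B, 2_C, 2_D, 3_E, 1_F]
  Insert 3_E at index 4: [1_A, 2_B, 2_C, 2_D, 3_E, 1_F]
  Insert 1_F at index 1: [1_A, 1_F, 2_B, 2_C, 2_D, 3_E]
Final order: [1_A, 1_F, 2_B, 2_C, 2_D, 3_E]
Equal keys:
  value 1: originally 1_A, 1_F; after sorting 1_A, 1_F -> order preserved
  value 2: originally 2_B, 2_C, 2_D; after sorting 2_B, 2_C, 2_D -> order preserved
All equal keys kept their original relative order. Insertion Sort is stable: elements are shifted only while they are strictly greater than the key, so a key is inserted after any equal elements already placed.
Answer: Stable


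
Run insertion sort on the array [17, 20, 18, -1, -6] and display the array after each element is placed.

First element 17 is already 'sorted'
Insert 20: shifted 0 elements -> [17, 20, 18, -1, -6]
Insert 18: shifted 1 elements -> [17, 18, 20, -1, -6]
Insert -1: shifted 3 elements -> [-1, 17, 18, 20, -6]
Insert -6: shifted 4 elements -> [-6, -1, 17, 18, 20]


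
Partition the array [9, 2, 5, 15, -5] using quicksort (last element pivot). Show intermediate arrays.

Partition 1: pivot=-5 at index 0 -> [-5, 2, 5, 15, 9]
Partition 2: pivot=9 at index 3 -> [-5, 2, 5, 9, 15]
Partition 3: pivot=5 at index 2 -> [-5, 2, 5, 9, 15]


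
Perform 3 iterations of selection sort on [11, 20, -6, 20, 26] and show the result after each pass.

Pass 1: Select minimum -6 at index 2, swap -> [-6, 20, 11, 20, 26]
Pass 2: Select minimum 11 at index 2, swap -> [-6, 11, 20, 20, 26]
Pass 3: Select minimum 20 at index 2, swap -> [-6, 11, 20, 20, 26]


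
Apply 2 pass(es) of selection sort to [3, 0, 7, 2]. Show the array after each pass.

Pass 1: Select minimum 0 at index 1, swap -> [0, 3, 7, 2]
Pass 2: Select minimum 2 at index 3, swap -> [0, 2, 7, 3]


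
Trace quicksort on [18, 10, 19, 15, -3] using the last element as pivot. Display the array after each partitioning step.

Partition 1: pivot=-3 at index 0 -> [-3, 10, 19, 15, 18]
Partition 2: pivot=18 at index 3 -> [-3, 10, 15, 18, 19]
Partition 3: pivot=15 at index 2 -> [-3, 10, 15, 18, 19]


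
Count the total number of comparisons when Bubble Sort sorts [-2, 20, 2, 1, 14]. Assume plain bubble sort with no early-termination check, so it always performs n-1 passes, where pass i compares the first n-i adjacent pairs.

Pass 1: compare adjacent pairs (0,1)..(3,4) = 4 comparison(s), 3 swap(s) -> [-2, 2, 1, 14, 20]
Pass 2: compare adjacent pairs (0,1)..(2,3) = 3 comparison(s), 1 swap(s) -> [-2, 1, 2, 14, 20]
Pass 3: compare adjacent pairs (0,1)..(1,2) = 2 comparison(s), 0 swap(s) -> [-2, 1, 2, 14, 20]
Pass 4: compare adjacent pairs (0,1)..(0,1) = 1 comparison(s), 0 swap(s) -> [-2, 1, 2, 14, 20]
Total comparisons: 4 + 3 + 2 + 1 = 10


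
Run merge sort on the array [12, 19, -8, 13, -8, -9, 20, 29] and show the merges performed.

Divide and conquer:
  Merge [12] + [19] -> [12, 19]
  Merge [-8] + [13] -> [-8, 13]
  Merge [12, 19] + [-8, 13] -> [-8, 12, 13, 19]
  Merge [-8] + [-9] -> [-9, -8]
  Merge [20] + [29] -> [20, 29]
  Merge [-9, -8] + [20, 29] -> [-9, -8, 20, 29]
  Merge [-8, 12, 13, 19] + [-9, -8, 20, 29] -> [-9, -8, -8, 12, 13, 19, 20, 29]


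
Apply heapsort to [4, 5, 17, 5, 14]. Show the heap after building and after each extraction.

Build heap: [17, 14, 4, 5, 5]
Extract 17: [14, 5, 4, 5, 17]
Extract 14: [5, 5, 4, 14, 17]
Extract 5: [5, 4, 5, 14, 17]
Extract 5: [4, 5, 5, 14, 17]


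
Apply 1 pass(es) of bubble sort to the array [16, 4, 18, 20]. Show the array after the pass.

After pass 1: [4, 16, 18, 20] (1 swaps)
Total swaps: 1


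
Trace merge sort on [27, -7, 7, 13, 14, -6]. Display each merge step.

Divide and conquer:
  Merge [-7] + [7] -> [-7, 7]
  Merge [27] + [-7, 7] -> [-7, 7, 27]
  Merge [14] + [-6] -> [-6, 14]
  Merge [13] + [-6, 14] -> [-6, 13, 14]
  Merge [-7, 7, 27] + [-6, 13, 14] -> [-7, -6, 7, 13, 14, 27]


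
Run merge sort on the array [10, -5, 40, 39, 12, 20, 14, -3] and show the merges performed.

Divide and conquer:
  Merge [10] + [-5] -> [-5, 10]
  Merge [40] + [39] -> [39, 40]
  Merge [-5, 10] + [39, 40] -> [-5, 10, 39, 40]
  Merge [12] + [20] -> [12, 20]
  Merge [14] + [-3] -> [-3, 14]
  Merge [12, 20] + [-3, 14] -> [-3, 12, 14, 20]
  Merge [-5, 10, 39, 40] + [-3, 12, 14, 20] -> [-5, -3, 10, 12, 14, 20, 39, 40]


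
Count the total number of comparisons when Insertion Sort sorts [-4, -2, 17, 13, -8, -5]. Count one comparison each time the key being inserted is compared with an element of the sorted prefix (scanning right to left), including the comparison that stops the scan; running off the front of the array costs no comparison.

Insert -2: -4 <= -2 (stop) = 1 comparison(s) -> [-4, -2, 17, 13, -8, -5]
Insert 17: -2 <= 17 (stop) = 1 comparison(s) -> [-4, -2, 17, 13, -8, -5]
Insert 13: 17 > 13 (shift), -2 <= 13 (stop) = 2 comparison(s) -> [-4, -2, 13, 17, -8, -5]
Insert -8: 17 > -8 (shift), 13 > -8 (shift), -2 > -8 (shift), -4 > -8 (shift), reached front = 4 comparison(s) -> [-8, -4, -2, 13, 17, -5]
Insert -5: 17 > -5 (shift), 13 > -5 (shift), -2 > -5 (shift), -4 > -5 (shift), -8 <= -5 (stop) = 5 comparison(s) -> [-8, -5, -4, -2, 13, 17]
Total comparisons: 1 + 1 + 2 + 4 + 5 = 13


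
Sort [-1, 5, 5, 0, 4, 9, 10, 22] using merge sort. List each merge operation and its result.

Divide and conquer:
  Merge [-1] + [5] -> [-1, 5]
  Merge [5] + [0] -> [0, 5]
  Merge [-1, 5] + [0, 5] -> [-1, 0, 5, 5]
  Merge [4] + [9] -> [4, 9]
  Merge [10] + [22] -> [10, 22]
  Merge [4, 9] + [10, 22] -> [4, 9, 10, 22]
  Merge [-1, 0, 5, 5] + [4, 9, 10, 22] -> [-1, 0, 4, 5, 5, 9, 10, 22]


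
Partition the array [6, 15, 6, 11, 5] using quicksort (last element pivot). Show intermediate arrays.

Partition 1: pivot=5 at index 0 -> [5, 15, 6, 11, 6]
Partition 2: pivot=6 at index 2 -> [5, 6, 6, 11, 15]
Partition 3: pivot=15 at index 4 -> [5, 6, 6, 11, 15]


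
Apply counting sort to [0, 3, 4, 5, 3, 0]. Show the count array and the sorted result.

Count array: [2, 0, 0, 2, 1, 1]
(count[i] = number of elements equal to i)
Cumulative count: [2, 2, 2, 4, 5, 6]
Sorted: [0, 0, 3, 3, 4, 5]


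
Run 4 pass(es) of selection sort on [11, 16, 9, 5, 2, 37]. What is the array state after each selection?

Pass 1: Select minimum 2 at index 4, swap -> [2, 16, 9, 5, 11, 37]
Pass 2: Select minimum 5 at index 3, swap -> [2, 5, 9, 16, 11, 37]
Pass 3: Select minimum 9 at index 2, swap -> [2, 5, 9, 16, 11, 37]
Pass 4: Select minimum 11 at index 4, swap -> [2, 5, 9, 11, 16, 37]


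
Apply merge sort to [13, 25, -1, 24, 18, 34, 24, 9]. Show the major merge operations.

Divide and conquer:
  Merge [13] + [25] -> [13, 25]
  Merge [-1] + [24] -> [-1, 24]
  Merge [13, 25] + [-1, 24] -> [-1, 13, 24, 25]
  Merge [18] + [34] -> [18, 34]
  Merge [24] + [9] -> [9, 24]
  Merge [18, 34] + [9, 24] -> [9, 18, 24, 34]
  Merge [-1, 13, 24, 25] + [9, 18, 24, 34] -> [-1, 9, 13, 18, 24, 24, 25, 34]


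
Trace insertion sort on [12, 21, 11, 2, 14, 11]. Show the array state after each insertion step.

First element 12 is already 'sorted'
Insert 21: shifted 0 elements -> [12, 21, 11, 2, 14, 11]
Insert 11: shifted 2 elements -> [11, 12, 21, 2, 14, 11]
Insert 2: shifted 3 elements -> [2, 11, 12, 21, 14, 11]
Insert 14: shifted 1 elements -> [2, 11, 12, 14, 21, 11]
Insert 11: shifted 3 elements -> [2, 11, 11, 12, 14, 21]


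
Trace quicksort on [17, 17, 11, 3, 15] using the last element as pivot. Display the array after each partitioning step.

Partition 1: pivot=15 at index 2 -> [11, 3, 15, 17, 17]
Partition 2: pivot=3 at index 0 -> [3, 11, 15, 17, 17]
Partition 3: pivot=17 at index 4 -> [3, 11, 15, 17, 17]


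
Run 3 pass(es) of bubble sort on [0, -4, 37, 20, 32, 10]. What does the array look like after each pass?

After pass 1: [-4, 0, 20, 32, 10, 37] (4 swaps)
After pass 2: [-4, 0, 20, 10, 32, 37] (1 swaps)
After pass 3: [-4, 0, 10, 20, 32, 37] (1 swaps)
Total swaps: 6


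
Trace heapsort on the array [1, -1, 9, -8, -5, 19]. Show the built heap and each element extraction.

Build heap: [19, -1, 9, -8, -5, 1]
Extract 19: [9, -1, 1, -8, -5, 19]
Extract 9: [1, -1, -5, -8, 9, 19]
Extract 1: [-1, -8, -5, 1, 9, 19]
Extract -1: [-5, -8, -1, 1, 9, 19]
Extract -5: [-8, -5, -1, 1, 9, 19]


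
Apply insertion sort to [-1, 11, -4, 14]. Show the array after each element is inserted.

First element -1 is already 'sorted'
Insert 11: shifted 0 elements -> [-1, 11, -4, 14]
Insert -4: shifted 2 elements -> [-4, -1, 11, 14]
Insert 14: shifted 0 elements -> [-4, -1, 11, 14]


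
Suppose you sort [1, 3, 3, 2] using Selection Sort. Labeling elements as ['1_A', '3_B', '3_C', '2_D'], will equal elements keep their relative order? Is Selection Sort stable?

Trace Selection Sort on the labeled array (the key is the number; the letter only tracks identity):
  Pass 1: minimum 1_A is already at index 0; no swap -> [1_A, 3_B, 3_C, 2_D]
  Pass 2: minimum of unsorted part is 2_D at index 3; swap it with 3_B at index 1 -> [1_A, 2_D, 3_C, 3_B]
  Pass 3: minimum 3_C is already at index 2; no swap -> [1_A, 2_D, 3_C, 3_B]
Final order: [1_A, 2_D, 3_C, 3_B]
Equal keys:
  value 3: originally 3_B, 3_C; after sorting 3_C, 3_B -> order changed
Equal keys were reordered, so Selection Sort is not stable: the long-range swap that moves the minimum into place can carry an element past an equal key. (One such input is enough; an unstable sort may happen to preserve order on other inputs, but it gives no guarantee.)
Answer: Not stable


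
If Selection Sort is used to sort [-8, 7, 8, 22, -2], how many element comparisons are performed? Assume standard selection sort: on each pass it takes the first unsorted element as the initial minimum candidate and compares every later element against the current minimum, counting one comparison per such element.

Pass 1: scan indices 1..4 for the minimum = 4 comparison(s); min is -8, place at index 0 -> [-8, 7, 8, 22, -2]
Pass 2: scan indices 2..4 for the minimum = 3 comparison(s); min is -2, place at index 1 -> [-8, -2, 8, 22, 7]
Pass 3: scan indices 3..4 for the minimum = 2 comparison(s); min is 7, place at index 2 -> [-8, -2, 7, 22, 8]
Pass 4: scan indices 4..4 for the minimum = 1 comparison(s); min is 8, place at index 3 -> [-8, -2, 7, 8, 22]
Selection sort always scans the whole unsorted suffix, so the count is (n-1) + (n-2) + ... + 1 = n(n-1)/2 = 5*4/2 = 10 regardless of the input order.
Total comparisons: 4 + 3 + 2 + 1 = 10


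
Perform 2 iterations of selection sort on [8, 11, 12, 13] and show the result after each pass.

Pass 1: Select minimum 8 at index 0, swap -> [8, 11, 12, 13]
Pass 2: Select minimum 11 at index 1, swap -> [8, 11, 12, 13]


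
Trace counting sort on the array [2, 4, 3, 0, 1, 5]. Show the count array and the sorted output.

Count array: [1, 1, 1, 1, 1, 1]
(count[i] = number of elements equal to i)
Cumulative count: [1, 2, 3, 4, 5, 6]
Sorted: [0, 1, 2, 3, 4, 5]


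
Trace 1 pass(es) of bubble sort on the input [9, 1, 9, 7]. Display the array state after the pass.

After pass 1: [1, 9, 7, 9] (2 swaps)
Total swaps: 2


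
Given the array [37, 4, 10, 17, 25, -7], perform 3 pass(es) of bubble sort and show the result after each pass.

After pass 1: [4, 10, 17, 25, -7, 37] (5 swaps)
After pass 2: [4, 10, 17, -7, 25, 37] (1 swaps)
After pass 3: [4, 10, -7, 17, 25, 37] (1 swaps)
Total swaps: 7


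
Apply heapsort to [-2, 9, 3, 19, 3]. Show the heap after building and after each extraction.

Build heap: [19, 9, 3, -2, 3]
Extract 19: [9, 3, 3, -2, 19]
Extract 9: [3, -2, 3, 9, 19]
Extract 3: [3, -2, 3, 9, 19]
Extract 3: [-2, 3, 3, 9, 19]


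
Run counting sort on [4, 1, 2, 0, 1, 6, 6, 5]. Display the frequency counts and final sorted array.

Count array: [1, 2, 1, 0, 1, 1, 2]
(count[i] = number of elements equal to i)
Cumulative count: [1, 3, 4, 4, 5, 6, 8]
Sorted: [0, 1, 1, 2, 4, 5, 6, 6]


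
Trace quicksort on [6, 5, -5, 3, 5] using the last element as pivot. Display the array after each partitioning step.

Partition 1: pivot=5 at index 3 -> [5, -5, 3, 5, 6]
Partition 2: pivot=3 at index 1 -> [-5, 3, 5, 5, 6]


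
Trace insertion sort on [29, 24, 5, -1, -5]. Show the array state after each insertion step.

First element 29 is already 'sorted'
Insert 24: shifted 1 elements -> [24, 29, 5, -1, -5]
Insert 5: shifted 2 elements -> [5, 24, 29, -1, -5]
Insert -1: shifted 3 elements -> [-1, 5, 24, 29, -5]
Insert -5: shifted 4 elements -> [-5, -1, 5, 24, 29]


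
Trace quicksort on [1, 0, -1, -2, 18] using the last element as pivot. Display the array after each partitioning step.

Partition 1: pivot=18 at index 4 -> [1, 0, -1, -2, 18]
Partition 2: pivot=-2 at index 0 -> [-2, 0, -1, 1, 18]
Partition 3: pivot=1 at index 3 -> [-2, 0, -1, 1, 18]
Partition 4: pivot=-1 at index 1 -> [-2, -1, 0, 1, 18]


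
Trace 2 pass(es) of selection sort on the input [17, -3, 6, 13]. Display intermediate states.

Pass 1: Select minimum -3 at index 1, swap -> [-3, 17, 6, 13]
Pass 2: Select minimum 6 at index 2, swap -> [-3, 6, 17, 13]


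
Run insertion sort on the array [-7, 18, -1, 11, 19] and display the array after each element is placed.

First element -7 is already 'sorted'
Insert 18: shifted 0 elements -> [-7, 18, -1, 11, 19]
Insert -1: shifted 1 elements -> [-7, -1, 18, 11, 19]
Insert 11: shifted 1 elements -> [-7, -1, 11, 18, 19]
Insert 19: shifted 0 elements -> [-7, -1, 11, 18, 19]


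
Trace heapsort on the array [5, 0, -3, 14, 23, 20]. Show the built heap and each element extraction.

Build heap: [23, 14, 20, 5, 0, -3]
Extract 23: [20, 14, -3, 5, 0, 23]
Extract 20: [14, 5, -3, 0, 20, 23]
Extract 14: [5, 0, -3, 14, 20, 23]
Extract 5: [0, -3, 5, 14, 20, 23]
Extract 0: [-3, 0, 5, 14, 20, 23]


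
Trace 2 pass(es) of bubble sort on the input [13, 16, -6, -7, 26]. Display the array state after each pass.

After pass 1: [13, -6, -7, 16, 26] (2 swaps)
After pass 2: [-6, -7, 13, 16, 26] (2 swaps)
Total swaps: 4


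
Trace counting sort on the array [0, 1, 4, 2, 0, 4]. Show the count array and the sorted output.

Count array: [2, 1, 1, 0, 2]
(count[i] = number of elements equal to i)
Cumulative count: [2, 3, 4, 4, 6]
Sorted: [0, 0, 1, 2, 4, 4]


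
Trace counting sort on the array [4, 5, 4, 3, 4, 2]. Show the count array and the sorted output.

Count array: [0, 0, 1, 1, 3, 1]
(count[i] = number of elements equal to i)
Cumulative count: [0, 0, 1, 2, 5, 6]
Sorted: [2, 3, 4, 4, 4, 5]


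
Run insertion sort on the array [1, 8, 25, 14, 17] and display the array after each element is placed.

First element 1 is already 'sorted'
Insert 8: shifted 0 elements -> [1, 8, 25, 14, 17]
Insert 25: shifted 0 elements -> [1, 8, 25, 14, 17]
Insert 14: shifted 1 elements -> [1, 8, 14, 25, 17]
Insert 17: shifted 1 elements -> [1, 8, 14, 17, 25]


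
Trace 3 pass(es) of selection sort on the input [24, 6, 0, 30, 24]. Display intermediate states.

Pass 1: Select minimum 0 at index 2, swap -> [0, 6, 24, 30, 24]
Pass 2: Select minimum 6 at index 1, swap -> [0, 6, 24, 30, 24]
Pass 3: Select minimum 24 at index 2, swap -> [0, 6, 24, 30, 24]


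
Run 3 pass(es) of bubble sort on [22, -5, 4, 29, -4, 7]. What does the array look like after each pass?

After pass 1: [-5, 4, 22, -4, 7, 29] (4 swaps)
After pass 2: [-5, 4, -4, 7, 22, 29] (2 swaps)
After pass 3: [-5, -4, 4, 7, 22, 29] (1 swaps)
Total swaps: 7


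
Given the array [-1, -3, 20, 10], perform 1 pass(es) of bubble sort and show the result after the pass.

After pass 1: [-3, -1, 10, 20] (2 swaps)
Total swaps: 2


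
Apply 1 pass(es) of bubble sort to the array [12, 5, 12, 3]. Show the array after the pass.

After pass 1: [5, 12, 3, 12] (2 swaps)
Total swaps: 2


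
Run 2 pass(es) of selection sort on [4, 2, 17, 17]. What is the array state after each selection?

Pass 1: Select minimum 2 at index 1, swap -> [2, 4, 17, 17]
Pass 2: Select minimum 4 at index 1, swap -> [2, 4, 17, 17]


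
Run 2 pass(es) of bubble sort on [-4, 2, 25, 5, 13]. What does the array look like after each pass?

After pass 1: [-4, 2, 5, 13, 25] (2 swaps)
After pass 2: [-4, 2, 5, 13, 25] (0 swaps)
Total swaps: 2


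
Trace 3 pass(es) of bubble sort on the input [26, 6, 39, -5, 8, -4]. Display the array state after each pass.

After pass 1: [6, 26, -5, 8, -4, 39] (4 swaps)
After pass 2: [6, -5, 8, -4, 26, 39] (3 swaps)
After pass 3: [-5, 6, -4, 8, 26, 39] (2 swaps)
Total swaps: 9


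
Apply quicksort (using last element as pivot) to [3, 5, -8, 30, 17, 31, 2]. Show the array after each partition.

Partition 1: pivot=2 at index 1 -> [-8, 2, 3, 30, 17, 31, 5]
Partition 2: pivot=5 at index 3 -> [-8, 2, 3, 5, 17, 31, 30]
Partition 3: pivot=30 at index 5 -> [-8, 2, 3, 5, 17, 30, 31]


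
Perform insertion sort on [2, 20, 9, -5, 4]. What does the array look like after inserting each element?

First element 2 is already 'sorted'
Insert 20: shifted 0 elements -> [2, 20, 9, -5, 4]
Insert 9: shifted 1 elements -> [2, 9, 20, -5, 4]
Insert -5: shifted 3 elements -> [-5, 2, 9, 20, 4]
Insert 4: shifted 2 elements -> [-5, 2, 4, 9, 20]


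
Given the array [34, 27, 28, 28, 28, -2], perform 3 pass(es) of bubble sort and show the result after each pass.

After pass 1: [27, 28, 28, 28, -2, 34] (5 swaps)
After pass 2: [27, 28, 28, -2, 28, 34] (1 swaps)
After pass 3: [27, 28, -2, 28, 28, 34] (1 swaps)
Total swaps: 7


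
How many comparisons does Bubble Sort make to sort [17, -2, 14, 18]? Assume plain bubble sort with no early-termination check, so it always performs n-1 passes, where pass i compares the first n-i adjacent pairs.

Pass 1: compare adjacent pairs (0,1)..(2,3) = 3 comparison(s), 2 swap(s) -> [-2, 14, 17, 18]
Pass 2: compare adjacent pairs (0,1)..(1,2) = 2 comparison(s), 0 swap(s) -> [-2, 14, 17, 18]
Pass 3: compare adjacent pairs (0,1)..(0,1) = 1 comparison(s), 0 swap(s) -> [-2, 14, 17, 18]
Total comparisons: 3 + 2 + 1 = 6


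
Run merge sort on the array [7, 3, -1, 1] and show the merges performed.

Divide and conquer:
  Merge [7] + [3] -> [3, 7]
  Merge [-1] + [1] -> [-1, 1]
  Merge [3, 7] + [-1, 1] -> [-1, 1, 3, 7]


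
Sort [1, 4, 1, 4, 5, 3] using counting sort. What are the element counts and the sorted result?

Count array: [0, 2, 0, 1, 2, 1]
(count[i] = number of elements equal to i)
Cumulative count: [0, 2, 2, 3, 5, 6]
Sorted: [1, 1, 3, 4, 4, 5]


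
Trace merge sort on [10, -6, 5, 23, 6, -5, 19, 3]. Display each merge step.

Divide and conquer:
  Merge [10] + [-6] -> [-6, 10]
  Merge [5] + [23] -> [5, 23]
  Merge [-6, 10] + [5, 23] -> [-6, 5, 10, 23]
  Merge [6] + [-5] -> [-5, 6]
  Merge [19] + [3] -> [3, 19]
  Merge [-5, 6] + [3, 19] -> [-5, 3, 6, 19]
  Merge [-6, 5, 10, 23] + [-5, 3, 6, 19] -> [-6, -5, 3, 5, 6, 10, 19, 23]


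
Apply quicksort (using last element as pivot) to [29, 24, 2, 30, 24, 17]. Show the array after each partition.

Partition 1: pivot=17 at index 1 -> [2, 17, 29, 30, 24, 24]
Partition 2: pivot=24 at index 3 -> [2, 17, 24, 24, 29, 30]
Partition 3: pivot=30 at index 5 -> [2, 17, 24, 24, 29, 30]


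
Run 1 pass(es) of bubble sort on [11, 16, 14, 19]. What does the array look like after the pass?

After pass 1: [11, 14, 16, 19] (1 swaps)
Total swaps: 1


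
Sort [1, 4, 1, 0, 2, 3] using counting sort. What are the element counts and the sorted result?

Count array: [1, 2, 1, 1, 1]
(count[i] = number of elements equal to i)
Cumulative count: [1, 3, 4, 5, 6]
Sorted: [0, 1, 1, 2, 3, 4]


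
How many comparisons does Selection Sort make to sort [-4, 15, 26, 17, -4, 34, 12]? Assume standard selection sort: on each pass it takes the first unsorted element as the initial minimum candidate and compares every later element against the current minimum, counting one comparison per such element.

Pass 1: scan indices 1..6 for the minimum = 6 comparison(s); min is -4, place at index 0 -> [-4, 15, 26, 17, -4, 34, 12]
Pass 2: scan indices 2..6 for the minimum = 5 comparison(s); min is -4, place at index 1 -> [-4, -4, 26, 17, 15, 34, 12]
Pass 3: scan indices 3..6 for the minimum = 4 comparison(s); min is 12, place at index 2 -> [-4, -4, 12, 17, 15, 34, 26]
Pass 4: scan indices 4..6 for the minimum = 3 comparison(s); min is 15, place at index 3 -> [-4, -4, 12, 15, 17, 34, 26]
Pass 5: scan indices 5..6 for the minimum = 2 comparison(s); min is 17, place at index 4 -> [-4, -4, 12, 15, 17, 34, 26]
Pass 6: scan indices 6..6 for the minimum = 1 comparison(s); min is 26, place at index 5 -> [-4, -4, 12, 15, 17, 26, 34]
Selection sort always scans the whole unsorted suffix, so the count is (n-1) + (n-2) + ... + 1 = n(n-1)/2 = 7*6/2 = 21 regardless of the input order.
Total comparisons: 6 + 5 + 4 + 3 + 2 + 1 = 21


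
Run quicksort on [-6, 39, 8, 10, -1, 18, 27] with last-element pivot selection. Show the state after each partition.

Partition 1: pivot=27 at index 5 -> [-6, 8, 10, -1, 18, 27, 39]
Partition 2: pivot=18 at index 4 -> [-6, 8, 10, -1, 18, 27, 39]
Partition 3: pivot=-1 at index 1 -> [-6, -1, 10, 8, 18, 27, 39]
Partition 4: pivot=8 at index 2 -> [-6, -1, 8, 10, 18, 27, 39]


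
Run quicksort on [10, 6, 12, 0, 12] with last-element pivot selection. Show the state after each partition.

Partition 1: pivot=12 at index 4 -> [10, 6, 12, 0, 12]
Partition 2: pivot=0 at index 0 -> [0, 6, 12, 10, 12]
Partition 3: pivot=10 at index 2 -> [0, 6, 10, 12, 12]


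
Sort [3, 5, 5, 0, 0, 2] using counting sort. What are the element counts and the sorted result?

Count array: [2, 0, 1, 1, 0, 2]
(count[i] = number of elements equal to i)
Cumulative count: [2, 2, 3, 4, 4, 6]
Sorted: [0, 0, 2, 3, 5, 5]


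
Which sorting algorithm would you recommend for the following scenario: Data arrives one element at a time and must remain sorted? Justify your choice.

Best choice: Insertion sort
Reason: Insertion sort naturally handles online/streaming input by inserting each new element into sorted position


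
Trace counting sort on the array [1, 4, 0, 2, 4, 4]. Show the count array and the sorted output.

Count array: [1, 1, 1, 0, 3]
(count[i] = number of elements equal to i)
Cumulative count: [1, 2, 3, 3, 6]
Sorted: [0, 1, 2, 4, 4, 4]


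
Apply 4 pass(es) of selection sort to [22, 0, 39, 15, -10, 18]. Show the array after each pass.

Pass 1: Select minimum -10 at index 4, swap -> [-10, 0, 39, 15, 22, 18]
Pass 2: Select minimum 0 at index 1, swap -> [-10, 0, 39, 15, 22, 18]
Pass 3: Select minimum 15 at index 3, swap -> [-10, 0, 15, 39, 22, 18]
Pass 4: Select minimum 18 at index 5, swap -> [-10, 0, 15, 18, 22, 39]


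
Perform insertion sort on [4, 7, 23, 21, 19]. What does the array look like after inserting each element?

First element 4 is already 'sorted'
Insert 7: shifted 0 elements -> [4, 7, 23, 21, 19]
Insert 23: shifted 0 elements -> [4, 7, 23, 21, 19]
Insert 21: shifted 1 elements -> [4, 7, 21, 23, 19]
Insert 19: shifted 2 elements -> [4, 7, 19, 21, 23]


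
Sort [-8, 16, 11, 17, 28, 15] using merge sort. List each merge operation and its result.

Divide and conquer:
  Merge [16] + [11] -> [11, 16]
  Merge [-8] + [11, 16] -> [-8, 11, 16]
  Merge [28] + [15] -> [15, 28]
  Merge [17] + [15, 28] -> [15, 17, 28]
  Merge [-8, 11, 16] + [15, 17, 28] -> [-8, 11, 15, 16, 17, 28]


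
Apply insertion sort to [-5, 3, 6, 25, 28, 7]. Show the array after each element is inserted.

First element -5 is already 'sorted'
Insert 3: shifted 0 elements -> [-5, 3, 6, 25, 28, 7]
Insert 6: shifted 0 elements -> [-5, 3, 6, 25, 28, 7]
Insert 25: shifted 0 elements -> [-5, 3, 6, 25, 28, 7]
Insert 28: shifted 0 elements -> [-5, 3, 6, 25, 28, 7]
Insert 7: shifted 2 elements -> [-5, 3, 6, 7, 25, 28]


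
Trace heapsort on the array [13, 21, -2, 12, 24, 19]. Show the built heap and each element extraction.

Build heap: [24, 21, 19, 12, 13, -2]
Extract 24: [21, 13, 19, 12, -2, 24]
Extract 21: [19, 13, -2, 12, 21, 24]
Extract 19: [13, 12, -2, 19, 21, 24]
Extract 13: [12, -2, 13, 19, 21, 24]
Extract 12: [-2, 12, 13, 19, 21, 24]


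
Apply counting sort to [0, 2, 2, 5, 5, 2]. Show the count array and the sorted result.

Count array: [1, 0, 3, 0, 0, 2]
(count[i] = number of elements equal to i)
Cumulative count: [1, 1, 4, 4, 4, 6]
Sorted: [0, 2, 2, 2, 5, 5]


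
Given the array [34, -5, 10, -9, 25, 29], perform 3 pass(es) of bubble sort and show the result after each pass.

After pass 1: [-5, 10, -9, 25, 29, 34] (5 swaps)
After pass 2: [-5, -9, 10, 25, 29, 34] (1 swaps)
After pass 3: [-9, -5, 10, 25, 29, 34] (1 swaps)
Total swaps: 7


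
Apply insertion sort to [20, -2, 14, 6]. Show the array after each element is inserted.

First element 20 is already 'sorted'
Insert -2: shifted 1 elements -> [-2, 20, 14, 6]
Insert 14: shifted 1 elements -> [-2, 14, 20, 6]
Insert 6: shifted 2 elements -> [-2, 6, 14, 20]


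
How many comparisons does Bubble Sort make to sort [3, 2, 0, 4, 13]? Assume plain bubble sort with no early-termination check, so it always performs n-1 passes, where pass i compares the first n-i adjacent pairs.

Pass 1: compare adjacent pairs (0,1)..(3,4) = 4 comparison(s), 2 swap(s) -> [2, 0, 3, 4, 13]
Pass 2: compare adjacent pairs (0,1)..(2,3) = 3 comparison(s), 1 swap(s) -> [0, 2, 3, 4, 13]
Pass 3: compare adjacent pairs (0,1)..(1,2) = 2 comparison(s), 0 swap(s) -> [0, 2, 3, 4, 13]
Pass 4: compare adjacent pairs (0,1)..(0,1) = 1 comparison(s), 0 swap(s) -> [0, 2, 3, 4, 13]
Total comparisons: 4 + 3 + 2 + 1 = 10


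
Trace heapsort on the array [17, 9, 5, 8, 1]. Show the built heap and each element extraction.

Build heap: [17, 9, 5, 8, 1]
Extract 17: [9, 8, 5, 1, 17]
Extract 9: [8, 1, 5, 9, 17]
Extract 8: [5, 1, 8, 9, 17]
Extract 5: [1, 5, 8, 9, 17]


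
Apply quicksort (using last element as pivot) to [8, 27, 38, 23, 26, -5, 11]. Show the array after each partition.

Partition 1: pivot=11 at index 2 -> [8, -5, 11, 23, 26, 27, 38]
Partition 2: pivot=-5 at index 0 -> [-5, 8, 11, 23, 26, 27, 38]
Partition 3: pivot=38 at index 6 -> [-5, 8, 11, 23, 26, 27, 38]
Partition 4: pivot=27 at index 5 -> [-5, 8, 11, 23, 26, 27, 38]
Partition 5: pivot=26 at index 4 -> [-5, 8, 11, 23, 26, 27, 38]


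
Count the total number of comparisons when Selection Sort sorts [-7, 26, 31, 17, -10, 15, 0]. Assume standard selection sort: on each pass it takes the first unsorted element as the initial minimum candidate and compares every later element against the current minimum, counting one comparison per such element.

Pass 1: scan indices 1..6 for the minimum = 6 comparison(s); min is -10, place at index 0 -> [-10, 26, 31, 17, -7, 15, 0]
Pass 2: scan indices 2..6 for the minimum = 5 comparison(s); min is -7, place at index 1 -> [-10, -7, 31, 17, 26, 15, 0]
Pass 3: scan indices 3..6 for the minimum = 4 comparison(s); min is 0, place at index 2 -> [-10, -7, 0, 17, 26, 15, 31]
Pass 4: scan indices 4..6 for the minimum = 3 comparison(s); min is 15, place at index 3 -> [-10, -7, 0, 15, 26, 17, 31]
Pass 5: scan indices 5..6 for the minimum = 2 comparison(s); min is 17, place at index 4 -> [-10, -7, 0, 15, 17, 26, 31]
Pass 6: scan indices 6..6 for the minimum = 1 comparison(s); min is 26, place at index 5 -> [-10, -7, 0, 15, 17, 26, 31]
Selection sort always scans the whole unsorted suffix, so the count is (n-1) + (n-2) + ... + 1 = n(n-1)/2 = 7*6/2 = 21 regardless of the input order.
Total comparisons: 6 + 5 + 4 + 3 + 2 + 1 = 21


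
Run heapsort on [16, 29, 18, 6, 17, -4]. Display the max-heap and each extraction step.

Build heap: [29, 17, 18, 6, 16, -4]
Extract 29: [18, 17, -4, 6, 16, 29]
Extract 18: [17, 16, -4, 6, 18, 29]
Extract 17: [16, 6, -4, 17, 18, 29]
Extract 16: [6, -4, 16, 17, 18, 29]
Extract 6: [-4, 6, 16, 17, 18, 29]


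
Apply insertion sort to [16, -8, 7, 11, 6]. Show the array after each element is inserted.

First element 16 is already 'sorted'
Insert -8: shifted 1 elements -> [-8, 16, 7, 11, 6]
Insert 7: shifted 1 elements -> [-8, 7, 16, 11, 6]
Insert 11: shifted 1 elements -> [-8, 7, 11, 16, 6]
Insert 6: shifted 3 elements -> [-8, 6, 7, 11, 16]


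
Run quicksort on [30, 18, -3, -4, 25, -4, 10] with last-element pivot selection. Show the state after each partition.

Partition 1: pivot=10 at index 3 -> [-3, -4, -4, 10, 25, 30, 18]
Partition 2: pivot=-4 at index 1 -> [-4, -4, -3, 10, 25, 30, 18]
Partition 3: pivot=18 at index 4 -> [-4, -4, -3, 10, 18, 30, 25]
Partition 4: pivot=25 at index 5 -> [-4, -4, -3, 10, 18, 25, 30]


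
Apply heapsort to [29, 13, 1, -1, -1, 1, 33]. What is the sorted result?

Build heap: [33, 13, 29, -1, -1, 1, 1]
Extract 33: [29, 13, 1, -1, -1, 1, 33]
Extract 29: [13, 1, 1, -1, -1, 29, 33]
Extract 13: [1, -1, 1, -1, 13, 29, 33]
Extract 1: [1, -1, -1, 1, 13, 29, 33]
Extract 1: [-1, -1, 1, 1, 13, 29, 33]
Extract -1: [-1, -1, 1, 1, 13, 29, 33]


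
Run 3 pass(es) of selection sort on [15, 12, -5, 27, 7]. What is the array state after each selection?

Pass 1: Select minimum -5 at index 2, swap -> [-5, 12, 15, 27, 7]
Pass 2: Select minimum 7 at index 4, swap -> [-5, 7, 15, 27, 12]
Pass 3: Select minimum 12 at index 4, swap -> [-5, 7, 12, 27, 15]


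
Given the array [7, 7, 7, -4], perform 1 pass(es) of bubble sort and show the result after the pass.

After pass 1: [7, 7, -4, 7] (1 swaps)
Total swaps: 1


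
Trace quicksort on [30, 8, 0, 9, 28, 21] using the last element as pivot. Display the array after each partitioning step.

Partition 1: pivot=21 at index 3 -> [8, 0, 9, 21, 28, 30]
Partition 2: pivot=9 at index 2 -> [8, 0, 9, 21, 28, 30]
Partition 3: pivot=0 at index 0 -> [0, 8, 9, 21, 28, 30]
Partition 4: pivot=30 at index 5 -> [0, 8, 9, 21, 28, 30]


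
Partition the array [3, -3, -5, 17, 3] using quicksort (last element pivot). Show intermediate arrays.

Partition 1: pivot=3 at index 3 -> [3, -3, -5, 3, 17]
Partition 2: pivot=-5 at index 0 -> [-5, -3, 3, 3, 17]
Partition 3: pivot=3 at index 2 -> [-5, -3, 3, 3, 17]


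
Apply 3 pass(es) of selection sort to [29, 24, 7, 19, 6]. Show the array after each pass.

Pass 1: Select minimum 6 at index 4, swap -> [6, 24, 7, 19, 29]
Pass 2: Select minimum 7 at index 2, swap -> [6, 7, 24, 19, 29]
Pass 3: Select minimum 19 at index 3, swap -> [6, 7, 19, 24, 29]


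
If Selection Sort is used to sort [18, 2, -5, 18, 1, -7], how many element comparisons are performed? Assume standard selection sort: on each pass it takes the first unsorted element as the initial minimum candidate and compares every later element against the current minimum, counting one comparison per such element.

Pass 1: scan indices 1..5 for the minimum = 5 comparison(s); min is -7, place at index 0 -> [-7, 2, -5, 18, 1, 18]
Pass 2: scan indices 2..5 for the minimum = 4 comparison(s); min is -5, place at index 1 -> [-7, -5, 2, 18, 1, 18]
Pass 3: scan indices 3..5 for the minimum = 3 comparison(s); min is 1, place at index 2 -> [-7, -5, 1, 18, 2, 18]
Pass 4: scan indices 4..5 for the minimum = 2 comparison(s); min is 2, place at index 3 -> [-7, -5, 1, 2, 18, 18]
Pass 5: scan indices 5..5 for the minimum = 1 comparison(s); min is 18, place at index 4 -> [-7, -5, 1, 2, 18, 18]
Selection sort always scans the whole unsorted suffix, so the count is (n-1) + (n-2) + ... + 1 = n(n-1)/2 = 6*5/2 = 15 regardless of the input order.
Total comparisons: 5 + 4 + 3 + 2 + 1 = 15


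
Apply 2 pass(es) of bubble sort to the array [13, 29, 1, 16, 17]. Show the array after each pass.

After pass 1: [13, 1, 16, 17, 29] (3 swaps)
After pass 2: [1, 13, 16, 17, 29] (1 swaps)
Total swaps: 4


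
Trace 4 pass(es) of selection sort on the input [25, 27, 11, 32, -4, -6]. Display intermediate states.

Pass 1: Select minimum -6 at index 5, swap -> [-6, 27, 11, 32, -4, 25]
Pass 2: Select minimum -4 at index 4, swap -> [-6, -4, 11, 32, 27, 25]
Pass 3: Select minimum 11 at index 2, swap -> [-6, -4, 11, 32, 27, 25]
Pass 4: Select minimum 25 at index 5, swap -> [-6, -4, 11, 25, 27, 32]


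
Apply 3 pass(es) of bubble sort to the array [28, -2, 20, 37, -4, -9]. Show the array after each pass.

After pass 1: [-2, 20, 28, -4, -9, 37] (4 swaps)
After pass 2: [-2, 20, -4, -9, 28, 37] (2 swaps)
After pass 3: [-2, -4, -9, 20, 28, 37] (2 swaps)
Total swaps: 8


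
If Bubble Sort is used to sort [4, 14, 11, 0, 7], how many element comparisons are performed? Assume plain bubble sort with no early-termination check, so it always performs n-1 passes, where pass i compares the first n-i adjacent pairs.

Pass 1: compare adjacent pairs (0,1)..(3,4) = 4 comparison(s), 3 swap(s) -> [4, 11, 0, 7, 14]
Pass 2: compare adjacent pairs (0,1)..(2,3) = 3 comparison(s), 2 swap(s) -> [4, 0, 7, 11, 14]
Pass 3: compare adjacent pairs (0,1)..(1,2) = 2 comparison(s), 1 swap(s) -> [0, 4, 7, 11, 14]
Pass 4: compare adjacent pairs (0,1)..(0,1) = 1 comparison(s), 0 swap(s) -> [0, 4, 7, 11, 14]
Total comparisons: 4 + 3 + 2 + 1 = 10


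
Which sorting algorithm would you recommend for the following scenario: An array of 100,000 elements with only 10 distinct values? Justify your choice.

Best choice: 3-way quicksort or Counting sort
Reason: 3-way (Dutch national flag) partitioning groups every copy of the pivot together, so with only d=10 distinct keys quicksort finishes in O(n log d) expected time, which is effectively linear; counting sort runs in O(n + k) where k is the size of the key range (not the number of distinct values), so it is linear when the 10 values are integers drawn from a small known range


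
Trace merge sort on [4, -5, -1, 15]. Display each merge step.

Divide and conquer:
  Merge [4] + [-5] -> [-5, 4]
  Merge [-1] + [15] -> [-1, 15]
  Merge [-5, 4] + [-1, 15] -> [-5, -1, 4, 15]


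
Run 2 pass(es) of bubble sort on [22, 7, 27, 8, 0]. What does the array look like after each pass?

After pass 1: [7, 22, 8, 0, 27] (3 swaps)
After pass 2: [7, 8, 0, 22, 27] (2 swaps)
Total swaps: 5


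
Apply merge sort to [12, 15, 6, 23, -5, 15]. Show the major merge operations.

Divide and conquer:
  Merge [15] + [6] -> [6, 15]
  Merge [12] + [6, 15] -> [6, 12, 15]
  Merge [-5] + [15] -> [-5, 15]
  Merge [23] + [-5, 15] -> [-5, 15, 23]
  Merge [6, 12, 15] + [-5, 15, 23] -> [-5, 6, 12, 15, 15, 23]


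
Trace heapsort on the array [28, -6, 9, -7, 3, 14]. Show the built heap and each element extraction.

Build heap: [28, 3, 14, -7, -6, 9]
Extract 28: [14, 3, 9, -7, -6, 28]
Extract 14: [9, 3, -6, -7, 14, 28]
Extract 9: [3, -7, -6, 9, 14, 28]
Extract 3: [-6, -7, 3, 9, 14, 28]
Extract -6: [-7, -6, 3, 9, 14, 28]


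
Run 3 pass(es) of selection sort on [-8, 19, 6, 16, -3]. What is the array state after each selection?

Pass 1: Select minimum -8 at index 0, swap -> [-8, 19, 6, 16, -3]
Pass 2: Select minimum -3 at index 4, swap -> [-8, -3, 6, 16, 19]
Pass 3: Select minimum 6 at index 2, swap -> [-8, -3, 6, 16, 19]


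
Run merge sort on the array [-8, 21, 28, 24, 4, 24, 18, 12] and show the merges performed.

Divide and conquer:
  Merge [-8] + [21] -> [-8, 21]
  Merge [28] + [24] -> [24, 28]
  Merge [-8, 21] + [24, 28] -> [-8, 21, 24, 28]
  Merge [4] + [24] -> [4, 24]
  Merge [18] + [12] -> [12, 18]
  Merge [4, 24] + [12, 18] -> [4, 12, 18, 24]
  Merge [-8, 21, 24, 28] + [4, 12, 18, 24] -> [-8, 4, 12, 18, 21, 24, 24, 28]
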